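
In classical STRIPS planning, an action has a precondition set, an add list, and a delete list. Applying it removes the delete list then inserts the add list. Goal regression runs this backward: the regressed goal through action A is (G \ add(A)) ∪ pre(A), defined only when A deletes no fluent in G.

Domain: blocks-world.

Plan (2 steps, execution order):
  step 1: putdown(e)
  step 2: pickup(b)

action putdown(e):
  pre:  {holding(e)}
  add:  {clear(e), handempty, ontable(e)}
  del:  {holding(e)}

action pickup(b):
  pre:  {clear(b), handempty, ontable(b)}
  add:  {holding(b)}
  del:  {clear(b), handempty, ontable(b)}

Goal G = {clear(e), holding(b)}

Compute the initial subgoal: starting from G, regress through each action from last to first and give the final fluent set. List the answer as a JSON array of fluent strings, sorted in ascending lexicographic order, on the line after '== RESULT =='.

Regress step by step:
  through step 2 (pickup(b)): drop {holding(b)}, keep {clear(e)}, require {clear(b), handempty, ontable(b)}
    → {clear(b), clear(e), handempty, ontable(b)}
  through step 1 (putdown(e)): drop {clear(e), handempty}, keep {clear(b), ontable(b)}, require {holding(e)}
    → {clear(b), holding(e), ontable(b)}

== RESULT ==
["clear(b)", "holding(e)", "ontable(b)"]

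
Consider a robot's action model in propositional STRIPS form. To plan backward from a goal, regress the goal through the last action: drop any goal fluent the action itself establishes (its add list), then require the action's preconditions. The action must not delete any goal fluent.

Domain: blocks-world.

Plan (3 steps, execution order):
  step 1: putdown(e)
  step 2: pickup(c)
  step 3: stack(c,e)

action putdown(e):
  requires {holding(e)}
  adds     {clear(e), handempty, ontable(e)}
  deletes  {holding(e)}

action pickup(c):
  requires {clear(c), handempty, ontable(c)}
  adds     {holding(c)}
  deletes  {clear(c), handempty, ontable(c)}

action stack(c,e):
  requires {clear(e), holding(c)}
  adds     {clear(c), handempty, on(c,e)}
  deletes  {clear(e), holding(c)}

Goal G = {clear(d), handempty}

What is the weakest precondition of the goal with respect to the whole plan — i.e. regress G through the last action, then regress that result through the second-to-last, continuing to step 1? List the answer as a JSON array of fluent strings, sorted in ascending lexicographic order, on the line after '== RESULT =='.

Regress step by step:
  through step 3 (stack(c,e)): drop {handempty}, keep {clear(d)}, require {clear(e), holding(c)}
    → {clear(d), clear(e), holding(c)}
  through step 2 (pickup(c)): drop {holding(c)}, keep {clear(d), clear(e)}, require {clear(c), handempty, ontable(c)}
    → {clear(c), clear(d), clear(e), handempty, ontable(c)}
  through step 1 (putdown(e)): drop {clear(e), handempty}, keep {clear(c), clear(d), ontable(c)}, require {holding(e)}
    → {clear(c), clear(d), holding(e), ontable(c)}

== RESULT ==
["clear(c)", "clear(d)", "holding(e)", "ontable(c)"]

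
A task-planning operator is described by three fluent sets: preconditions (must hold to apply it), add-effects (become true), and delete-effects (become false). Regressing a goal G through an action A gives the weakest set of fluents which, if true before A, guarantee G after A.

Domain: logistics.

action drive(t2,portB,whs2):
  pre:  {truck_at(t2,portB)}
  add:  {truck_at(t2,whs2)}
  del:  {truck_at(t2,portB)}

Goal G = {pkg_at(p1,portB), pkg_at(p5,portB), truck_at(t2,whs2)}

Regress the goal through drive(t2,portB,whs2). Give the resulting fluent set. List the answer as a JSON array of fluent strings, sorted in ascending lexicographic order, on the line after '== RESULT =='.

Compute (G \ add) ∪ pre:
  G ∩ del = {}  (empty — regression defined)
  G \ add = {pkg_at(p1,portB), pkg_at(p5,portB), truck_at(t2,whs2)} \ {truck_at(t2,whs2)} = {pkg_at(p1,portB), pkg_at(p5,portB)}
  ∪ pre   = {pkg_at(p1,portB), pkg_at(p5,portB)} ∪ {truck_at(t2,portB)}
          = {pkg_at(p1,portB), pkg_at(p5,portB), truck_at(t2,portB)}

== RESULT ==
["pkg_at(p1,portB)", "pkg_at(p5,portB)", "truck_at(t2,portB)"]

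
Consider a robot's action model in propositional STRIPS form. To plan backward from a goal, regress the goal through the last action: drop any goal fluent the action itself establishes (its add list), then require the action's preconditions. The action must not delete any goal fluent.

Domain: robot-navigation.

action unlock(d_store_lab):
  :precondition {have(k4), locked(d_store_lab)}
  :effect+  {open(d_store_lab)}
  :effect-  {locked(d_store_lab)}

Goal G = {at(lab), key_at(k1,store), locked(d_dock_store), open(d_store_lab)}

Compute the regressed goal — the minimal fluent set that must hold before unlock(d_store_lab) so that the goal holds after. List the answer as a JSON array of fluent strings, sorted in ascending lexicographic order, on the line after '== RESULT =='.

Regress:
  G ∩ del = {}  (empty — regression defined)
  G \ add = {at(lab), key_at(k1,store), locked(d_dock_store), open(d_store_lab)} \ {open(d_store_lab)} = {at(lab), key_at(k1,store), locked(d_dock_store)}
  ∪ pre   = {at(lab), key_at(k1,store), locked(d_dock_store)} ∪ {have(k4), locked(d_store_lab)}
          = {at(lab), have(k4), key_at(k1,store), locked(d_dock_store), locked(d_store_lab)}

== RESULT ==
["at(lab)", "have(k4)", "key_at(k1,store)", "locked(d_dock_store)", "locked(d_store_lab)"]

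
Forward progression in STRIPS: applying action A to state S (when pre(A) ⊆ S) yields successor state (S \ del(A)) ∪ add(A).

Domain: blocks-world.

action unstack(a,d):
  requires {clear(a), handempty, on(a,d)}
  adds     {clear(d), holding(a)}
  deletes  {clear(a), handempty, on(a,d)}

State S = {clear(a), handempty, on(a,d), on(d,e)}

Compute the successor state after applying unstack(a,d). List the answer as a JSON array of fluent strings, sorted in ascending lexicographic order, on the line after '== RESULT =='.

Compute (S \ del) ∪ add:
  pre ⊆ S: {clear(a), handempty, on(a,d)} ⊆ S  — applicable
  S \ del = {on(d,e)}
  ∪ add   = {clear(d), holding(a), on(d,e)}

== RESULT ==
["clear(d)", "holding(a)", "on(d,e)"]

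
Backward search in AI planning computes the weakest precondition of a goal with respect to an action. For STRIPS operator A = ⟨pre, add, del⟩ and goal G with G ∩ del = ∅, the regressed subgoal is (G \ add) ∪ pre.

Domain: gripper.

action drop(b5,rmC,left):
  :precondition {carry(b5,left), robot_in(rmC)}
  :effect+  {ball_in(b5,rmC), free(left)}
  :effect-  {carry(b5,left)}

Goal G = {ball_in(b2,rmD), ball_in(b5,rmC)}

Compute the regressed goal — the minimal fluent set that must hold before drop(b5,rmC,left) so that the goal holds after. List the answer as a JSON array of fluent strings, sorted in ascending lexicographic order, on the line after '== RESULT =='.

Compute (G \ add) ∪ pre:
  G ∩ del = {}  (empty — regression defined)
  G \ add = {ball_in(b2,rmD), ball_in(b5,rmC)} \ {ball_in(b5,rmC), free(left)} = {ball_in(b2,rmD)}
  ∪ pre   = {ball_in(b2,rmD)} ∪ {carry(b5,left), robot_in(rmC)}
          = {ball_in(b2,rmD), carry(b5,left), robot_in(rmC)}

== RESULT ==
["ball_in(b2,rmD)", "carry(b5,left)", "robot_in(rmC)"]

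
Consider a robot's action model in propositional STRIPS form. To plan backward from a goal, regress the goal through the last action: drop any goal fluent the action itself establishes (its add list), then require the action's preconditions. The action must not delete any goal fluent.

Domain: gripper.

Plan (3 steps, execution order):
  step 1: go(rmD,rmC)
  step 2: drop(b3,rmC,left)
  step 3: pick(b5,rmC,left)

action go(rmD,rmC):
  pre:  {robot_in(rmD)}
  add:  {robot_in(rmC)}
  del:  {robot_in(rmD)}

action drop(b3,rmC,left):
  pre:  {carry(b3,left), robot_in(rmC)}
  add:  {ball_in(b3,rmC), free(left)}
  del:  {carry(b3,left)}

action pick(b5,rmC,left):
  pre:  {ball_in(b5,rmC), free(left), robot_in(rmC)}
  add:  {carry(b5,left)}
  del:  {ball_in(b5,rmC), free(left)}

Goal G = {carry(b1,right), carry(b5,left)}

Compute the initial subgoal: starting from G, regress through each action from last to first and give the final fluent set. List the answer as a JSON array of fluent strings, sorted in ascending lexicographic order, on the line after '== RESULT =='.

Regress step by step:
  through step 3 (pick(b5,rmC,left)): drop {carry(b5,left)}, keep {carry(b1,right)}, require {ball_in(b5,rmC), free(left), robot_in(rmC)}
    → {ball_in(b5,rmC), carry(b1,right), free(left), robot_in(rmC)}
  through step 2 (drop(b3,rmC,left)): drop {free(left)}, keep {ball_in(b5,rmC), carry(b1,right), robot_in(rmC)}, require {carry(b3,left), robot_in(rmC)}
    → {ball_in(b5,rmC), carry(b1,right), carry(b3,left), robot_in(rmC)}
  through step 1 (go(rmD,rmC)): drop {robot_in(rmC)}, keep {ball_in(b5,rmC), carry(b1,right), carry(b3,left)}, require {robot_in(rmD)}
    → {ball_in(b5,rmC), carry(b1,right), carry(b3,left), robot_in(rmD)}

== RESULT ==
["ball_in(b5,rmC)", "carry(b1,right)", "carry(b3,left)", "robot_in(rmD)"]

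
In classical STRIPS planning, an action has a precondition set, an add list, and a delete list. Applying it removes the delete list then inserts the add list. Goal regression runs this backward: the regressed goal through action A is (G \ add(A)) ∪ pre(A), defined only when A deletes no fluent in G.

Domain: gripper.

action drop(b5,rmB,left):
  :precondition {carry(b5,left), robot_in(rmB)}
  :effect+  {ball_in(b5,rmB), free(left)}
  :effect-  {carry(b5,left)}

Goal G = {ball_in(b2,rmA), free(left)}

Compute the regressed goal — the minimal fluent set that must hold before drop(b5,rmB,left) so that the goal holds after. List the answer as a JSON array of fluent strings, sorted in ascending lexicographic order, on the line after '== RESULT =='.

Regress:
  G ∩ del = {}  (empty — regression defined)
  G \ add = {ball_in(b2,rmA), free(left)} \ {ball_in(b5,rmB), free(left)} = {ball_in(b2,rmA)}
  ∪ pre   = {ball_in(b2,rmA)} ∪ {carry(b5,left), robot_in(rmB)}
          = {ball_in(b2,rmA), carry(b5,left), robot_in(rmB)}

== RESULT ==
["ball_in(b2,rmA)", "carry(b5,left)", "robot_in(rmB)"]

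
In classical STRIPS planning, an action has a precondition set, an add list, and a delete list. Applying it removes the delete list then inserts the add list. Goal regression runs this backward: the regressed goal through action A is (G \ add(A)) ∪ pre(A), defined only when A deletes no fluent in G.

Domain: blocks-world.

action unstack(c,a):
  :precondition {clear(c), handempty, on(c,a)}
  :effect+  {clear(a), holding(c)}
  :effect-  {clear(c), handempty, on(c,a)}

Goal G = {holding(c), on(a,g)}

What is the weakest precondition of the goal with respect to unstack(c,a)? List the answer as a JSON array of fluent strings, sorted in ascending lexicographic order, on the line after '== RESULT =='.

Compute (G \ add) ∪ pre:
  G ∩ del = {}  (empty — regression defined)
  G \ add = {holding(c), on(a,g)} \ {clear(a), holding(c)} = {on(a,g)}
  ∪ pre   = {on(a,g)} ∪ {clear(c), handempty, on(c,a)}
          = {clear(c), handempty, on(a,g), on(c,a)}

== RESULT ==
["clear(c)", "handempty", "on(a,g)", "on(c,a)"]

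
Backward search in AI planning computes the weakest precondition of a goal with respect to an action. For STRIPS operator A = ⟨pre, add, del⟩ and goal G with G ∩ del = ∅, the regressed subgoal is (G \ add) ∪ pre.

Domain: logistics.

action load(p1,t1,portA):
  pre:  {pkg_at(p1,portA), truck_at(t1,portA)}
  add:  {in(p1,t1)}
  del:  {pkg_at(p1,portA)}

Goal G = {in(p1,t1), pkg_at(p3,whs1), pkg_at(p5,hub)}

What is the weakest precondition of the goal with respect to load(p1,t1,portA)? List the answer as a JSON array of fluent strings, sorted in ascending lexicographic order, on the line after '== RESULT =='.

Compute (G \ add) ∪ pre:
  G ∩ del = {}  (empty — regression defined)
  G \ add = {in(p1,t1), pkg_at(p3,whs1), pkg_at(p5,hub)} \ {in(p1,t1)} = {pkg_at(p3,whs1), pkg_at(p5,hub)}
  ∪ pre   = {pkg_at(p3,whs1), pkg_at(p5,hub)} ∪ {pkg_at(p1,portA), truck_at(t1,portA)}
          = {pkg_at(p1,portA), pkg_at(p3,whs1), pkg_at(p5,hub), truck_at(t1,portA)}

== RESULT ==
["pkg_at(p1,portA)", "pkg_at(p3,whs1)", "pkg_at(p5,hub)", "truck_at(t1,portA)"]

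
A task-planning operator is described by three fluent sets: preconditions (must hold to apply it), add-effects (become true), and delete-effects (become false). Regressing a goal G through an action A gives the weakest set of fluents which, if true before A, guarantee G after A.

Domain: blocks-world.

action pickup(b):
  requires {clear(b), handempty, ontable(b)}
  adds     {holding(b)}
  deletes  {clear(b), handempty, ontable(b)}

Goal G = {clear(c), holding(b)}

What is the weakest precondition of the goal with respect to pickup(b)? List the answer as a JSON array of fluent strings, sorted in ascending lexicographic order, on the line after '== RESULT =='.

Regress:
  G ∩ del = {}  (empty — regression defined)
  G \ add = {clear(c), holding(b)} \ {holding(b)} = {clear(c)}
  ∪ pre   = {clear(c)} ∪ {clear(b), handempty, ontable(b)}
          = {clear(b), clear(c), handempty, ontable(b)}

== RESULT ==
["clear(b)", "clear(c)", "handempty", "ontable(b)"]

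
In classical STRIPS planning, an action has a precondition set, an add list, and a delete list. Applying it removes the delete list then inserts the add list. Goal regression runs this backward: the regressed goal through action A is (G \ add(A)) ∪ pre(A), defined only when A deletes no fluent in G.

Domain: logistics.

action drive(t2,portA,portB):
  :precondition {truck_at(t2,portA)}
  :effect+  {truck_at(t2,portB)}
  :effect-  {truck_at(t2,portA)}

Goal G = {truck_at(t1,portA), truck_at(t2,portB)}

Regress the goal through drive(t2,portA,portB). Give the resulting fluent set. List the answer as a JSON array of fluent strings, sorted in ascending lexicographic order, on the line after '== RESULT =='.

Compute (G \ add) ∪ pre:
  G ∩ del = {}  (empty — regression defined)
  G \ add = {truck_at(t1,portA), truck_at(t2,portB)} \ {truck_at(t2,portB)} = {truck_at(t1,portA)}
  ∪ pre   = {truck_at(t1,portA)} ∪ {truck_at(t2,portA)}
          = {truck_at(t1,portA), truck_at(t2,portA)}

== RESULT ==
["truck_at(t1,portA)", "truck_at(t2,portA)"]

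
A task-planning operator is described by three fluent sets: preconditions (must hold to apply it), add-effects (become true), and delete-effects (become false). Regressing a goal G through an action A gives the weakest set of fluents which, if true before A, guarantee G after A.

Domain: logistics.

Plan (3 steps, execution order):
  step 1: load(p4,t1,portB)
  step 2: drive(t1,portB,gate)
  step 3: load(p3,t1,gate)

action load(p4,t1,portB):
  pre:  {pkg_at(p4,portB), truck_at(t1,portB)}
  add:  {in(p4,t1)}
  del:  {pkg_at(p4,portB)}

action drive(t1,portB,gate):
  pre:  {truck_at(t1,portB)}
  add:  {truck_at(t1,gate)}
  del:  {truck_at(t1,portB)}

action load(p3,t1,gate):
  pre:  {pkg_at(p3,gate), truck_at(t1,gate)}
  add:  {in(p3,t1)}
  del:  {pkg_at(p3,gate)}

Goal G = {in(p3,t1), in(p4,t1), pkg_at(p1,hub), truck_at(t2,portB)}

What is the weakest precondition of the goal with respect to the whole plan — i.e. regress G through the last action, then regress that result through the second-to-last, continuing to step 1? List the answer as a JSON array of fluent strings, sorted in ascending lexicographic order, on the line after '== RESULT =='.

Regress step by step:
  through step 3 (load(p3,t1,gate)): drop {in(p3,t1)}, keep {in(p4,t1), pkg_at(p1,hub), truck_at(t2,portB)}, require {pkg_at(p3,gate), truck_at(t1,gate)}
    → {in(p4,t1), pkg_at(p1,hub), pkg_at(p3,gate), truck_at(t1,gate), truck_at(t2,portB)}
  through step 2 (drive(t1,portB,gate)): drop {truck_at(t1,gate)}, keep {in(p4,t1), pkg_at(p1,hub), pkg_at(p3,gate), truck_at(t2,portB)}, require {truck_at(t1,portB)}
    → {in(p4,t1), pkg_at(p1,hub), pkg_at(p3,gate), truck_at(t1,portB), truck_at(t2,portB)}
  through step 1 (load(p4,t1,portB)): drop {in(p4,t1)}, keep {pkg_at(p1,hub), pkg_at(p3,gate), truck_at(t1,portB), truck_at(t2,portB)}, require {pkg_at(p4,portB), truck_at(t1,portB)}
    → {pkg_at(p1,hub), pkg_at(p3,gate), pkg_at(p4,portB), truck_at(t1,portB), truck_at(t2,portB)}

== RESULT ==
["pkg_at(p1,hub)", "pkg_at(p3,gate)", "pkg_at(p4,portB)", "truck_at(t1,portB)", "truck_at(t2,portB)"]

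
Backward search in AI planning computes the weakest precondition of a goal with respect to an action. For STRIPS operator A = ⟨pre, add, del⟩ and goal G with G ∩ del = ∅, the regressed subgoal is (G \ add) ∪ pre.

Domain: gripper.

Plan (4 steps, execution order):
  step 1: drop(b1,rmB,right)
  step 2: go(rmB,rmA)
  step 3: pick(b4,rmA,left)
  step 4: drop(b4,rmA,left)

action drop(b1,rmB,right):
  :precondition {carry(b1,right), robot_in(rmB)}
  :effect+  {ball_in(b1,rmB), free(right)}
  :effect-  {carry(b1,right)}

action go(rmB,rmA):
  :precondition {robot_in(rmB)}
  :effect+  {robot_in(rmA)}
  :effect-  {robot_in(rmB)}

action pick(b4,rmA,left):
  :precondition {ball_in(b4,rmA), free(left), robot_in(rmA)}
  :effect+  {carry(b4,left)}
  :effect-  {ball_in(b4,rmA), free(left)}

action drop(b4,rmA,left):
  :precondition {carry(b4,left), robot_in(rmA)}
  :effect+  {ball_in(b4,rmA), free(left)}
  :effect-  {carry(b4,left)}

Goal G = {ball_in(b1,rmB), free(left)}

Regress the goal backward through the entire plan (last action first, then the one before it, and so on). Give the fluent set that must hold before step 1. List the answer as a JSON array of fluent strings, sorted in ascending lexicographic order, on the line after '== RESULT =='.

Regress step by step:
  through step 4 (drop(b4,rmA,left)): drop {free(left)}, keep {ball_in(b1,rmB)}, require {carry(b4,left), robot_in(rmA)}
    → {ball_in(b1,rmB), carry(b4,left), robot_in(rmA)}
  through step 3 (pick(b4,rmA,left)): drop {carry(b4,left)}, keep {ball_in(b1,rmB), robot_in(rmA)}, require {ball_in(b4,rmA), free(left), robot_in(rmA)}
    → {ball_in(b1,rmB), ball_in(b4,rmA), free(left), robot_in(rmA)}
  through step 2 (go(rmB,rmA)): drop {robot_in(rmA)}, keep {ball_in(b1,rmB), ball_in(b4,rmA), free(left)}, require {robot_in(rmB)}
    → {ball_in(b1,rmB), ball_in(b4,rmA), free(left), robot_in(rmB)}
  through step 1 (drop(b1,rmB,right)): drop {ball_in(b1,rmB)}, keep {ball_in(b4,rmA), free(left), robot_in(rmB)}, require {carry(b1,right), robot_in(rmB)}
    → {ball_in(b4,rmA), carry(b1,right), free(left), robot_in(rmB)}

== RESULT ==
["ball_in(b4,rmA)", "carry(b1,right)", "free(left)", "robot_in(rmB)"]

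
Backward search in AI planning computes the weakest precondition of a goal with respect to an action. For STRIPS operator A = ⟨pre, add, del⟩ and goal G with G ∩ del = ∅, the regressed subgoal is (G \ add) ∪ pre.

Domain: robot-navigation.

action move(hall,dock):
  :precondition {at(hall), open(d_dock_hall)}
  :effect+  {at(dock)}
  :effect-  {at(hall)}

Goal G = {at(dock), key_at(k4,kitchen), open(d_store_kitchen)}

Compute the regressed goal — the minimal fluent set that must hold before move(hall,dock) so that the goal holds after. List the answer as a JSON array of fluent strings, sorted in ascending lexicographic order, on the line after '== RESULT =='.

Compute (G \ add) ∪ pre:
  G ∩ del = {}  (empty — regression defined)
  G \ add = {at(dock), key_at(k4,kitchen), open(d_store_kitchen)} \ {at(dock)} = {key_at(k4,kitchen), open(d_store_kitchen)}
  ∪ pre   = {key_at(k4,kitchen), open(d_store_kitchen)} ∪ {at(hall), open(d_dock_hall)}
          = {at(hall), key_at(k4,kitchen), open(d_dock_hall), open(d_store_kitchen)}

== RESULT ==
["at(hall)", "key_at(k4,kitchen)", "open(d_dock_hall)", "open(d_store_kitchen)"]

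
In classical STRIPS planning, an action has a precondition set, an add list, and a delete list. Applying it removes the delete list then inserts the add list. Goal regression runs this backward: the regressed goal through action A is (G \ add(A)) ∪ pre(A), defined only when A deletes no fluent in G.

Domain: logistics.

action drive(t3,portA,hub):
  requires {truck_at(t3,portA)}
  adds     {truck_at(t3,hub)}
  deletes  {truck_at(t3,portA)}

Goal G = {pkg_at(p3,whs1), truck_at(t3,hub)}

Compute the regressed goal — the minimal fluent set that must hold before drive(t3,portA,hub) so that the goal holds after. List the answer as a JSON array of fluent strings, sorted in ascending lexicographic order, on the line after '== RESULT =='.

Compute (G \ add) ∪ pre:
  G ∩ del = {}  (empty — regression defined)
  G \ add = {pkg_at(p3,whs1), truck_at(t3,hub)} \ {truck_at(t3,hub)} = {pkg_at(p3,whs1)}
  ∪ pre   = {pkg_at(p3,whs1)} ∪ {truck_at(t3,portA)}
          = {pkg_at(p3,whs1), truck_at(t3,portA)}

== RESULT ==
["pkg_at(p3,whs1)", "truck_at(t3,portA)"]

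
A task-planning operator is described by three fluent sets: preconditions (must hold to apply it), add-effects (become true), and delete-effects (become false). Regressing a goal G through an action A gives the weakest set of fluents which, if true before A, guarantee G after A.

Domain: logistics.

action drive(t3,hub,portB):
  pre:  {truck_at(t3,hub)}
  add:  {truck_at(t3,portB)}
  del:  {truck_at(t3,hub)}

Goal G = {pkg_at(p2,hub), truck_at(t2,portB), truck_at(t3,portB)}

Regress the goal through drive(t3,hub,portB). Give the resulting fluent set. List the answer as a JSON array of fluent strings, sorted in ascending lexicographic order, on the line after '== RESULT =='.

Regress:
  G ∩ del = {}  (empty — regression defined)
  G \ add = {pkg_at(p2,hub), truck_at(t2,portB), truck_at(t3,portB)} \ {truck_at(t3,portB)} = {pkg_at(p2,hub), truck_at(t2,portB)}
  ∪ pre   = {pkg_at(p2,hub), truck_at(t2,portB)} ∪ {truck_at(t3,hub)}
          = {pkg_at(p2,hub), truck_at(t2,portB), truck_at(t3,hub)}

== RESULT ==
["pkg_at(p2,hub)", "truck_at(t2,portB)", "truck_at(t3,hub)"]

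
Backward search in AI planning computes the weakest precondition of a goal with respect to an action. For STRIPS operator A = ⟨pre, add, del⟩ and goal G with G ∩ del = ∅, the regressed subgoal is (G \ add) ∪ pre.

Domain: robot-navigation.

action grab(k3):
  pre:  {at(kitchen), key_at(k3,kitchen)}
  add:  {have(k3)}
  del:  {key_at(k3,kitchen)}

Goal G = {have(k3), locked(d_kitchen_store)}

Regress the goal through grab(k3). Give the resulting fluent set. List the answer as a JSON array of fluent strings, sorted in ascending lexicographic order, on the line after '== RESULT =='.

Regress:
  G ∩ del = {}  (empty — regression defined)
  G \ add = {have(k3), locked(d_kitchen_store)} \ {have(k3)} = {locked(d_kitchen_store)}
  ∪ pre   = {locked(d_kitchen_store)} ∪ {at(kitchen), key_at(k3,kitchen)}
          = {at(kitchen), key_at(k3,kitchen), locked(d_kitchen_store)}

== RESULT ==
["at(kitchen)", "key_at(k3,kitchen)", "locked(d_kitchen_store)"]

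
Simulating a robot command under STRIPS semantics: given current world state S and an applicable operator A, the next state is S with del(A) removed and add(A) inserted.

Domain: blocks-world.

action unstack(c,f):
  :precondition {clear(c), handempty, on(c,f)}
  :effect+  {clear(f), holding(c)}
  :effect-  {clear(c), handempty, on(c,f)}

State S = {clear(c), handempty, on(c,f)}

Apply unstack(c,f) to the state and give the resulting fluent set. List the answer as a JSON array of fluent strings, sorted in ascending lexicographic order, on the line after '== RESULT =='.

Compute (S \ del) ∪ add:
  pre ⊆ S: {clear(c), handempty, on(c,f)} ⊆ S  — applicable
  S \ del = {}
  ∪ add   = {clear(f), holding(c)}

== RESULT ==
["clear(f)", "holding(c)"]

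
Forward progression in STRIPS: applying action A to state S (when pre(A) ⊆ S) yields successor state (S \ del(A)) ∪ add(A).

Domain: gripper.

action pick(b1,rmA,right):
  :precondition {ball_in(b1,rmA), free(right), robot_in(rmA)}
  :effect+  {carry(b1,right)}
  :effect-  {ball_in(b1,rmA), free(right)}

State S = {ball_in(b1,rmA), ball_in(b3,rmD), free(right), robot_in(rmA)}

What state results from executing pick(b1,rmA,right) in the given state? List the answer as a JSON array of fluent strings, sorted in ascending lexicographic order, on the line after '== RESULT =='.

Compute (S \ del) ∪ add:
  pre ⊆ S: {ball_in(b1,rmA), free(right), robot_in(rmA)} ⊆ S  — applicable
  S \ del = {ball_in(b3,rmD), robot_in(rmA)}
  ∪ add   = {ball_in(b3,rmD), carry(b1,right), robot_in(rmA)}

== RESULT ==
["ball_in(b3,rmD)", "carry(b1,right)", "robot_in(rmA)"]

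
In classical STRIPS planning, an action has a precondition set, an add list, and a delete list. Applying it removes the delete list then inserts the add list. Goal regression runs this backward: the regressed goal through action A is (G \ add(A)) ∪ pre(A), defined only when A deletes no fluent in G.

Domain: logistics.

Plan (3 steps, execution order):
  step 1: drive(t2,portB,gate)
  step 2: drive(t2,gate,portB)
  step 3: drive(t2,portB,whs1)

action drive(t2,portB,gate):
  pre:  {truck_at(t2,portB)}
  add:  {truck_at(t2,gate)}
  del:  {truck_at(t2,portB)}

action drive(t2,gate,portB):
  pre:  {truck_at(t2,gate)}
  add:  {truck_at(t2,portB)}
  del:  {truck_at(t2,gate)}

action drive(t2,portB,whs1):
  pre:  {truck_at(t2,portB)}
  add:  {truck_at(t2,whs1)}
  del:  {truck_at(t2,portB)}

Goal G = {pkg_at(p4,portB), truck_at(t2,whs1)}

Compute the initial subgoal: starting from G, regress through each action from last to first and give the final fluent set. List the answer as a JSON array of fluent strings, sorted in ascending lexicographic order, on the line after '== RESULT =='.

Regress step by step:
  through step 3 (drive(t2,portB,whs1)): drop {truck_at(t2,whs1)}, keep {pkg_at(p4,portB)}, require {truck_at(t2,portB)}
    → {pkg_at(p4,portB), truck_at(t2,portB)}
  through step 2 (drive(t2,gate,portB)): drop {truck_at(t2,portB)}, keep {pkg_at(p4,portB)}, require {truck_at(t2,gate)}
    → {pkg_at(p4,portB), truck_at(t2,gate)}
  through step 1 (drive(t2,portB,gate)): drop {truck_at(t2,gate)}, keep {pkg_at(p4,portB)}, require {truck_at(t2,portB)}
    → {pkg_at(p4,portB), truck_at(t2,portB)}

== RESULT ==
["pkg_at(p4,portB)", "truck_at(t2,portB)"]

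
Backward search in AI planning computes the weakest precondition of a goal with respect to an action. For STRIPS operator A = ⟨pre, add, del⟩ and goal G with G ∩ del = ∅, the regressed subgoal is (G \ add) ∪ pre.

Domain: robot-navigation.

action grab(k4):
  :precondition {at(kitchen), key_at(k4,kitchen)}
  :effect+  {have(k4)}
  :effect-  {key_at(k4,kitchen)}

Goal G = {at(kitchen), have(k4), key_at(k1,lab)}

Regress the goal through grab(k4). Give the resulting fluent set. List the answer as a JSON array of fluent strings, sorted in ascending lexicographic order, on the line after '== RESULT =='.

Compute (G \ add) ∪ pre:
  G ∩ del = {}  (empty — regression defined)
  G \ add = {at(kitchen), have(k4), key_at(k1,lab)} \ {have(k4)} = {at(kitchen), key_at(k1,lab)}
  ∪ pre   = {at(kitchen), key_at(k1,lab)} ∪ {at(kitchen), key_at(k4,kitchen)}
          = {at(kitchen), key_at(k1,lab), key_at(k4,kitchen)}

== RESULT ==
["at(kitchen)", "key_at(k1,lab)", "key_at(k4,kitchen)"]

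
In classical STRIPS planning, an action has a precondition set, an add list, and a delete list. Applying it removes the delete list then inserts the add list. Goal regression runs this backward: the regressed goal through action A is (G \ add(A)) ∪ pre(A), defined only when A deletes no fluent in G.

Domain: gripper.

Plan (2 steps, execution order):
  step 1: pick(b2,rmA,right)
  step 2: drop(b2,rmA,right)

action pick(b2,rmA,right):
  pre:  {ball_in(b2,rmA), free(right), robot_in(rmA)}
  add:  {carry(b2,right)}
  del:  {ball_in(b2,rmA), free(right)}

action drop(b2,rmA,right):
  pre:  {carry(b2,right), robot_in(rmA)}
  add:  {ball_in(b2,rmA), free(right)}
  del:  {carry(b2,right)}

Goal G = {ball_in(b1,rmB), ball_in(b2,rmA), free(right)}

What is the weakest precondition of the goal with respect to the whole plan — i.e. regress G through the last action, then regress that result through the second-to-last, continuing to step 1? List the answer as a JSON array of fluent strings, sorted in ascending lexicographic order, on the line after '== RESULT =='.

Regress step by step:
  through step 2 (drop(b2,rmA,right)): drop {ball_in(b2,rmA), free(right)}, keep {ball_in(b1,rmB)}, require {carry(b2,right), robot_in(rmA)}
    → {ball_in(b1,rmB), carry(b2,right), robot_in(rmA)}
  through step 1 (pick(b2,rmA,right)): drop {carry(b2,right)}, keep {ball_in(b1,rmB), robot_in(rmA)}, require {ball_in(b2,rmA), free(right), robot_in(rmA)}
    → {ball_in(b1,rmB), ball_in(b2,rmA), free(right), robot_in(rmA)}

== RESULT ==
["ball_in(b1,rmB)", "ball_in(b2,rmA)", "free(right)", "robot_in(rmA)"]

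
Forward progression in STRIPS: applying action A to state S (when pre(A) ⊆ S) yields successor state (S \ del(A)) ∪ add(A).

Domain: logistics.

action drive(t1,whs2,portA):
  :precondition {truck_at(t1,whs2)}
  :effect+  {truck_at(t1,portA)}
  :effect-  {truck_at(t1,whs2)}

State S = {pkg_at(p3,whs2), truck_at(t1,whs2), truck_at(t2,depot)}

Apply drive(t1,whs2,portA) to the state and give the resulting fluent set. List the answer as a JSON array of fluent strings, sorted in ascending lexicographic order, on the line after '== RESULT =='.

Compute (S \ del) ∪ add:
  pre ⊆ S: {truck_at(t1,whs2)} ⊆ S  — applicable
  S \ del = {pkg_at(p3,whs2), truck_at(t2,depot)}
  ∪ add   = {pkg_at(p3,whs2), truck_at(t1,portA), truck_at(t2,depot)}

== RESULT ==
["pkg_at(p3,whs2)", "truck_at(t1,portA)", "truck_at(t2,depot)"]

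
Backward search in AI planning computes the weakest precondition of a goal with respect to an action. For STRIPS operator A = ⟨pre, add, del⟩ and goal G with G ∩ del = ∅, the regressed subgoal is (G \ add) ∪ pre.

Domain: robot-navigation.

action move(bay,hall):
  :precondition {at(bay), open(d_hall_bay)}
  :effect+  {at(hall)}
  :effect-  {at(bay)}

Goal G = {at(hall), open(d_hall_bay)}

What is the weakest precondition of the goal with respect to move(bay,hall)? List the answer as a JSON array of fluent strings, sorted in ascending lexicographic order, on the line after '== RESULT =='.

Regress:
  G ∩ del = {}  (empty — regression defined)
  G \ add = {at(hall), open(d_hall_bay)} \ {at(hall)} = {open(d_hall_bay)}
  ∪ pre   = {open(d_hall_bay)} ∪ {at(bay), open(d_hall_bay)}
          = {at(bay), open(d_hall_bay)}

== RESULT ==
["at(bay)", "open(d_hall_bay)"]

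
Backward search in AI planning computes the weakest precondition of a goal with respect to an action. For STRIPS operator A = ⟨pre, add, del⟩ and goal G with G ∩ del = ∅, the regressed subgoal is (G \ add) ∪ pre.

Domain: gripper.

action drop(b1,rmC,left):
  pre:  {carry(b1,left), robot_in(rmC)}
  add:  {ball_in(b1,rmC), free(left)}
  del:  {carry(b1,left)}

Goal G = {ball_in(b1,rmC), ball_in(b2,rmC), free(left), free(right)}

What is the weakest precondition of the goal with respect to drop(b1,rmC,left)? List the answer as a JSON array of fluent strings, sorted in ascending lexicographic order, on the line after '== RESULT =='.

Compute (G \ add) ∪ pre:
  G ∩ del = {}  (empty — regression defined)
  G \ add = {ball_in(b1,rmC), ball_in(b2,rmC), free(left), free(right)} \ {ball_in(b1,rmC), free(left)} = {ball_in(b2,rmC), free(right)}
  ∪ pre   = {ball_in(b2,rmC), free(right)} ∪ {carry(b1,left), robot_in(rmC)}
          = {ball_in(b2,rmC), carry(b1,left), free(right), robot_in(rmC)}

== RESULT ==
["ball_in(b2,rmC)", "carry(b1,left)", "free(right)", "robot_in(rmC)"]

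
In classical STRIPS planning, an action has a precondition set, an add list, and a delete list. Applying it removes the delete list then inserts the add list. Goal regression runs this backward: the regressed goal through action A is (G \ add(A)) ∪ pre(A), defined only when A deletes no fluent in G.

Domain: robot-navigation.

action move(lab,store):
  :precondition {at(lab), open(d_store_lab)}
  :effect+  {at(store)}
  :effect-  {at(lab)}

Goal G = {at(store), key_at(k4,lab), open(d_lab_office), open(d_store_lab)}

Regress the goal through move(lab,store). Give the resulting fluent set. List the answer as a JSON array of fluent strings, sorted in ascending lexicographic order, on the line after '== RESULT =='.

Regress:
  G ∩ del = {}  (empty — regression defined)
  G \ add = {at(store), key_at(k4,lab), open(d_lab_office), open(d_store_lab)} \ {at(store)} = {key_at(k4,lab), open(d_lab_office), open(d_store_lab)}
  ∪ pre   = {key_at(k4,lab), open(d_lab_office), open(d_store_lab)} ∪ {at(lab), open(d_store_lab)}
          = {at(lab), key_at(k4,lab), open(d_lab_office), open(d_store_lab)}

== RESULT ==
["at(lab)", "key_at(k4,lab)", "open(d_lab_office)", "open(d_store_lab)"]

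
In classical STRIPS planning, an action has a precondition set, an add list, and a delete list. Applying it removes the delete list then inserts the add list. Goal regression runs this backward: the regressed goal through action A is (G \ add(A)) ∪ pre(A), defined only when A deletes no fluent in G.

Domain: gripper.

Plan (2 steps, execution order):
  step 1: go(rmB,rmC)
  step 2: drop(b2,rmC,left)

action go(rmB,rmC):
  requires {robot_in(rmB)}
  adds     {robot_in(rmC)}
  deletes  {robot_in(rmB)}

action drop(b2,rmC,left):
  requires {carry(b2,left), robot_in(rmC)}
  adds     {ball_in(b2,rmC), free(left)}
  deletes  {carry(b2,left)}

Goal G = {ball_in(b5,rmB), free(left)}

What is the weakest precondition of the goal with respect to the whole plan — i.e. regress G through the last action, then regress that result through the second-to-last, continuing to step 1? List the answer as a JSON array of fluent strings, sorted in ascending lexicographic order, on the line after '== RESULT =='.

Work backward from the goal:
  through step 2 (drop(b2,rmC,left)): drop {free(left)}, keep {ball_in(b5,rmB)}, require {carry(b2,left), robot_in(rmC)}
    → {ball_in(b5,rmB), carry(b2,left), robot_in(rmC)}
  through step 1 (go(rmB,rmC)): drop {robot_in(rmC)}, keep {ball_in(b5,rmB), carry(b2,left)}, require {robot_in(rmB)}
    → {ball_in(b5,rmB), carry(b2,left), robot_in(rmB)}

== RESULT ==
["ball_in(b5,rmB)", "carry(b2,left)", "robot_in(rmB)"]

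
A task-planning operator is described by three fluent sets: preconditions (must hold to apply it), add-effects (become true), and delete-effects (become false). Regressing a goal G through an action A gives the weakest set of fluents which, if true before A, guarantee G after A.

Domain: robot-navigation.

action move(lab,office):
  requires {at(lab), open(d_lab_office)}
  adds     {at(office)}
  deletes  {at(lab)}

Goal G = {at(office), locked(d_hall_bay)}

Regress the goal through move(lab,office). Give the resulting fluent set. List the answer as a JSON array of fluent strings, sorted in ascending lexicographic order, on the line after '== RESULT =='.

Regress:
  G ∩ del = {}  (empty — regression defined)
  G \ add = {at(office), locked(d_hall_bay)} \ {at(office)} = {locked(d_hall_bay)}
  ∪ pre   = {locked(d_hall_bay)} ∪ {at(lab), open(d_lab_office)}
          = {at(lab), locked(d_hall_bay), open(d_lab_office)}

== RESULT ==
["at(lab)", "locked(d_hall_bay)", "open(d_lab_office)"]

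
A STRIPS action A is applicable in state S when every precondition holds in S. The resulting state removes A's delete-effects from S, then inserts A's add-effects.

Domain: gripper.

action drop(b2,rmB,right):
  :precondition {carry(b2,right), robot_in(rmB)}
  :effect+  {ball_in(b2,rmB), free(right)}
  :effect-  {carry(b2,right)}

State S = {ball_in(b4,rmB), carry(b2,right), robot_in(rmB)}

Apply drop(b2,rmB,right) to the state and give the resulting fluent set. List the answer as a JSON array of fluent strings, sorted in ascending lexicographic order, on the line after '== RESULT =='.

Progress:
  pre ⊆ S: {carry(b2,right), robot_in(rmB)} ⊆ S  — applicable
  S \ del = {ball_in(b4,rmB), robot_in(rmB)}
  ∪ add   = {ball_in(b2,rmB), ball_in(b4,rmB), free(right), robot_in(rmB)}

== RESULT ==
["ball_in(b2,rmB)", "ball_in(b4,rmB)", "free(right)", "robot_in(rmB)"]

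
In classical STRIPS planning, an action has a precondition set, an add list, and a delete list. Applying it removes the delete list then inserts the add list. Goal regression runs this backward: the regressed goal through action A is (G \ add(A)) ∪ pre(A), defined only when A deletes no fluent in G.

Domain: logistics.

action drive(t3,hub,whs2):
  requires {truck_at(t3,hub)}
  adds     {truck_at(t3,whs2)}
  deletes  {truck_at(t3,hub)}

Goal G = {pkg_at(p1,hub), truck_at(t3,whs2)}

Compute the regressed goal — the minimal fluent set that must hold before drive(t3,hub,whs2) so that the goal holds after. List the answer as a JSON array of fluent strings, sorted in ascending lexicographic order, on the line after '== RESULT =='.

Regress:
  G ∩ del = {}  (empty — regression defined)
  G \ add = {pkg_at(p1,hub), truck_at(t3,whs2)} \ {truck_at(t3,whs2)} = {pkg_at(p1,hub)}
  ∪ pre   = {pkg_at(p1,hub)} ∪ {truck_at(t3,hub)}
          = {pkg_at(p1,hub), truck_at(t3,hub)}

== RESULT ==
["pkg_at(p1,hub)", "truck_at(t3,hub)"]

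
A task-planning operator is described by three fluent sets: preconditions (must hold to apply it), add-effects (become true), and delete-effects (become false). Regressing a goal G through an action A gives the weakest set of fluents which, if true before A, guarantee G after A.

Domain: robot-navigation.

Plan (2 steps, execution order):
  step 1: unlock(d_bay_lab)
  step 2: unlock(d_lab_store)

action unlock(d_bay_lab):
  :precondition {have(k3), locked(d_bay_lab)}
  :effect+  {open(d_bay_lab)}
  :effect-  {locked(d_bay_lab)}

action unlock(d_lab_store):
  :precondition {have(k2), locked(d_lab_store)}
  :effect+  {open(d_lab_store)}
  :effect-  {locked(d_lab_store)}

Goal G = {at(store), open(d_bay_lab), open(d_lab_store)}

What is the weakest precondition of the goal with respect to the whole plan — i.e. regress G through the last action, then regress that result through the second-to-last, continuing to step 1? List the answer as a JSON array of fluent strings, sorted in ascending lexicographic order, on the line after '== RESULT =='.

Regress step by step:
  through step 2 (unlock(d_lab_store)): drop {open(d_lab_store)}, keep {at(store), open(d_bay_lab)}, require {have(k2), locked(d_lab_store)}
    → {at(store), have(k2), locked(d_lab_store), open(d_bay_lab)}
  through step 1 (unlock(d_bay_lab)): drop {open(d_bay_lab)}, keep {at(store), have(k2), locked(d_lab_store)}, require {have(k3), locked(d_bay_lab)}
    → {at(store), have(k2), have(k3), locked(d_bay_lab), locked(d_lab_store)}

== RESULT ==
["at(store)", "have(k2)", "have(k3)", "locked(d_bay_lab)", "locked(d_lab_store)"]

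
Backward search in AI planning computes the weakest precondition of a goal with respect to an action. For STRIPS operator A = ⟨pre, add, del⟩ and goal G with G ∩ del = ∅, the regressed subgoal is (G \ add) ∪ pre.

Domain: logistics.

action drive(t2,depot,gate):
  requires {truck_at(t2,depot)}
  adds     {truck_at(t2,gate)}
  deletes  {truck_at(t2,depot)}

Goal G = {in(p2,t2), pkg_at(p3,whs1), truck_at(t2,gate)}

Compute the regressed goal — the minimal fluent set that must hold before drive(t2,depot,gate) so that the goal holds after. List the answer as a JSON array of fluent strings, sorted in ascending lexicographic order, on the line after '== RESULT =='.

Regress:
  G ∩ del = {}  (empty — regression defined)
  G \ add = {in(p2,t2), pkg_at(p3,whs1), truck_at(t2,gate)} \ {truck_at(t2,gate)} = {in(p2,t2), pkg_at(p3,whs1)}
  ∪ pre   = {in(p2,t2), pkg_at(p3,whs1)} ∪ {truck_at(t2,depot)}
          = {in(p2,t2), pkg_at(p3,whs1), truck_at(t2,depot)}

== RESULT ==
["in(p2,t2)", "pkg_at(p3,whs1)", "truck_at(t2,depot)"]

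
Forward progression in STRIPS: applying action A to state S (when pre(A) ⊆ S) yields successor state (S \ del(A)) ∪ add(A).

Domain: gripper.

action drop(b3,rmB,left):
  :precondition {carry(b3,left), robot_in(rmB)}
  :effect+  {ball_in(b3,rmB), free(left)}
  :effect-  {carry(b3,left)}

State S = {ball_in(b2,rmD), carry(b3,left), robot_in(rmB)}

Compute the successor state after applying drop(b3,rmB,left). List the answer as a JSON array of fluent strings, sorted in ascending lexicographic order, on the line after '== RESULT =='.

Compute (S \ del) ∪ add:
  pre ⊆ S: {carry(b3,left), robot_in(rmB)} ⊆ S  — applicable
  S \ del = {ball_in(b2,rmD), robot_in(rmB)}
  ∪ add   = {ball_in(b2,rmD), ball_in(b3,rmB), free(left), robot_in(rmB)}

== RESULT ==
["ball_in(b2,rmD)", "ball_in(b3,rmB)", "free(left)", "robot_in(rmB)"]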